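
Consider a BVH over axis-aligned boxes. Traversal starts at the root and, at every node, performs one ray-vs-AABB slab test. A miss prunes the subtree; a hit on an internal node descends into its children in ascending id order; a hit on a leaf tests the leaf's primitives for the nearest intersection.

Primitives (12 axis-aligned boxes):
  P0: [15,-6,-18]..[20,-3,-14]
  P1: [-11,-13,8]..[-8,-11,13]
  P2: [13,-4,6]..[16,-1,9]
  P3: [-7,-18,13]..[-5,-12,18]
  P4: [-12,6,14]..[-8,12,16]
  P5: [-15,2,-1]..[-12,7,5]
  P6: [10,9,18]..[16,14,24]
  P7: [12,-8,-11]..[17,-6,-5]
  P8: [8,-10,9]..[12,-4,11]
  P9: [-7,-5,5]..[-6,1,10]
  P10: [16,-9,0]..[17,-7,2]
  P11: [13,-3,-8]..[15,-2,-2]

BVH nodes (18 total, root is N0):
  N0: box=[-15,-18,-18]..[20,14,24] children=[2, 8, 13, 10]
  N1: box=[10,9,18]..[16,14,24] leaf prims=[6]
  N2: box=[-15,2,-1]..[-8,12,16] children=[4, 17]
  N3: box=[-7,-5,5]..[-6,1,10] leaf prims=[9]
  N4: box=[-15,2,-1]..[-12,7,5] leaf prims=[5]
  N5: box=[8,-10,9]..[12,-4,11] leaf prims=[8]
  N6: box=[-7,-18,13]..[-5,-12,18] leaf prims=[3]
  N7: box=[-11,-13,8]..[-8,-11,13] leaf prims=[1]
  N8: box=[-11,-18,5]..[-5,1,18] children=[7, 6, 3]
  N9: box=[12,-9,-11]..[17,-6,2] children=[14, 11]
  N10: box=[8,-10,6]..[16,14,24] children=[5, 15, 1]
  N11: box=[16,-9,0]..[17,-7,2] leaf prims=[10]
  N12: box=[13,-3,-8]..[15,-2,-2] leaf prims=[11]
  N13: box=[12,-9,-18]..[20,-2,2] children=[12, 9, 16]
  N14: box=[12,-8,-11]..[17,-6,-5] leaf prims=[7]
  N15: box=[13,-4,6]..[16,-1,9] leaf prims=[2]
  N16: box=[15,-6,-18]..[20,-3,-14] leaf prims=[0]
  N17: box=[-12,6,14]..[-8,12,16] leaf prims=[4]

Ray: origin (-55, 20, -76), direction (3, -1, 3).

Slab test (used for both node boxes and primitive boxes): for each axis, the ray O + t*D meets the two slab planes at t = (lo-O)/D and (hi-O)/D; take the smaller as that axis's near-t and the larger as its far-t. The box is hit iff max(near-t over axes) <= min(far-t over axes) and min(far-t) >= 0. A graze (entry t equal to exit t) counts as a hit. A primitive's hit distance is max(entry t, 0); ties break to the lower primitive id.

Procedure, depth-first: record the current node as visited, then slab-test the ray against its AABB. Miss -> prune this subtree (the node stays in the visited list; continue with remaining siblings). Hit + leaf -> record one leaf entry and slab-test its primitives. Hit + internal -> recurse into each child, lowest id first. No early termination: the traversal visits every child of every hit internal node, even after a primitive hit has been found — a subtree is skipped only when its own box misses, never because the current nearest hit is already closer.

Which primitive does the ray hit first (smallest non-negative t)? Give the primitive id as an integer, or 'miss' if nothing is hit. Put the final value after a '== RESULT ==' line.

Traverse from the root:
N0 x:[40/3,25] y:[6,38] z:[58/3,100/3] -> hit [58/3,25], descend [2, 8, 10, 13]
  N2 x:[40/3,47/3] y:[8,18] z:[25,92/3] -> miss, prune
  N8 x:[44/3,50/3] y:[19,38] z:[27,94/3] -> miss, prune
  N10 x:[21,71/3] y:[6,30] z:[82/3,100/3] -> miss, prune
  N13 x:[67/3,25] y:[22,29] z:[58/3,26] -> hit [67/3,25], descend [9, 12, 16]
    N9 x:[67/3,24] y:[26,29] z:[65/3,26] -> miss, prune
    N12 x:[68/3,70/3] y:[22,23] z:[68/3,74/3] -> hit [68/3,23] leaf, test {P11@t=68/3}
    N16 x:[70/3,25] y:[23,26] z:[58/3,62/3] -> miss, prune

8 AABB tests over nodes [0, 2, 8, 10, 13, 9, 12, 16]; 1 leaf entered; closest P11.

== RESULT ==
11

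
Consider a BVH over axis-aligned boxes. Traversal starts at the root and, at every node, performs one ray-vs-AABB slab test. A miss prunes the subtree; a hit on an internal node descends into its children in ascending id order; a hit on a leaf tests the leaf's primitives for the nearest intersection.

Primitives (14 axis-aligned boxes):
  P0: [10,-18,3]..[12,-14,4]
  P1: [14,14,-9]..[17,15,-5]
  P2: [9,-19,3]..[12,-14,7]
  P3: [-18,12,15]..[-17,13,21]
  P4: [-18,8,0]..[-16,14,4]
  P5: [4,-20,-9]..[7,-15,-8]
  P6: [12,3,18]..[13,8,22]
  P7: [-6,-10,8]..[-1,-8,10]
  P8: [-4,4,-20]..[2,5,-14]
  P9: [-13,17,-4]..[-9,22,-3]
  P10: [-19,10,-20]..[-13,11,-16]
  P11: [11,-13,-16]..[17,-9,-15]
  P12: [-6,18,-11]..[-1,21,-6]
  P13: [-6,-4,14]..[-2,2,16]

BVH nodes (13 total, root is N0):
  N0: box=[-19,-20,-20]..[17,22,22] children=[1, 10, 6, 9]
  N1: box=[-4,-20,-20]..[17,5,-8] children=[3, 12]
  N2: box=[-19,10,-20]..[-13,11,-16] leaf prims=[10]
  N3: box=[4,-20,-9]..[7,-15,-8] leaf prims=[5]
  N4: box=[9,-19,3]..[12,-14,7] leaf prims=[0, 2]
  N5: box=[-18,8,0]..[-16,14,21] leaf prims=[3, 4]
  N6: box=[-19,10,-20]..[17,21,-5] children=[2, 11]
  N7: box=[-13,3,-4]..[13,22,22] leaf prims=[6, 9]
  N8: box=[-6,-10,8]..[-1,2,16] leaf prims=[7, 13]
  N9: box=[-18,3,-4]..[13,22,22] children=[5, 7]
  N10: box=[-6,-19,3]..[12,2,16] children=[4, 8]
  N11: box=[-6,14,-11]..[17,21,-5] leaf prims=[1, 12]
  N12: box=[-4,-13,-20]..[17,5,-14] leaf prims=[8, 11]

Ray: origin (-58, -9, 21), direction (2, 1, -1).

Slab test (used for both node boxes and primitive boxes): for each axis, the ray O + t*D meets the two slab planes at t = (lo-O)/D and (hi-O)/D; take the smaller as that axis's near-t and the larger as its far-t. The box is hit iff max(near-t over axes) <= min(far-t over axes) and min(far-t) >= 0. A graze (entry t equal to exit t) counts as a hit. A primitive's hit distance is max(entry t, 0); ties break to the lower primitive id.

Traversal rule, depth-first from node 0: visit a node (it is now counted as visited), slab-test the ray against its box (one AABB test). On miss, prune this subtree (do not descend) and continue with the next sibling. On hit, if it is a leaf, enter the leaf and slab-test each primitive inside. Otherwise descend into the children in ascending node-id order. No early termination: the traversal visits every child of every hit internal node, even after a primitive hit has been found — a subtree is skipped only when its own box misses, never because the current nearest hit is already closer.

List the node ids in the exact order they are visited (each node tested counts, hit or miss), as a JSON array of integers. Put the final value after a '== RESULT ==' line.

Trace the traversal:
N0 x:[39/2,75/2] y:[-11,31] z:[-1,41] -> hit [39/2,31], descend [1, 6, 9, 10]
  N1 x:[27,75/2] y:[-11,14] z:[29,41] -> miss, prune
  N6 x:[39/2,75/2] y:[19,30] z:[26,41] -> hit [26,30], descend [2, 11]
    N2 x:[39/2,45/2] y:[19,20] z:[37,41] -> miss, prune
    N11 x:[26,75/2] y:[23,30] z:[26,32] -> hit [26,30] leaf, test {P1(miss), P12@t=27}
  N9 x:[20,71/2] y:[12,31] z:[-1,25] -> hit [20,25], descend [5, 7]
    N5 x:[20,21] y:[17,23] z:[0,21] -> hit [20,21] leaf, test {P3(miss), P4@t=20}
    N7 x:[45/2,71/2] y:[12,31] z:[-1,25] -> hit [45/2,25] leaf, test {P6(miss), P9(miss)}
  N10 x:[26,35] y:[-10,11] z:[5,18] -> miss, prune

Visited [0, 1, 6, 2, 11, 9, 5, 7, 10]. Tests: 9 box, 3 leaf. Nearest: P4.

== RESULT ==
[0, 1, 6, 2, 11, 9, 5, 7, 10]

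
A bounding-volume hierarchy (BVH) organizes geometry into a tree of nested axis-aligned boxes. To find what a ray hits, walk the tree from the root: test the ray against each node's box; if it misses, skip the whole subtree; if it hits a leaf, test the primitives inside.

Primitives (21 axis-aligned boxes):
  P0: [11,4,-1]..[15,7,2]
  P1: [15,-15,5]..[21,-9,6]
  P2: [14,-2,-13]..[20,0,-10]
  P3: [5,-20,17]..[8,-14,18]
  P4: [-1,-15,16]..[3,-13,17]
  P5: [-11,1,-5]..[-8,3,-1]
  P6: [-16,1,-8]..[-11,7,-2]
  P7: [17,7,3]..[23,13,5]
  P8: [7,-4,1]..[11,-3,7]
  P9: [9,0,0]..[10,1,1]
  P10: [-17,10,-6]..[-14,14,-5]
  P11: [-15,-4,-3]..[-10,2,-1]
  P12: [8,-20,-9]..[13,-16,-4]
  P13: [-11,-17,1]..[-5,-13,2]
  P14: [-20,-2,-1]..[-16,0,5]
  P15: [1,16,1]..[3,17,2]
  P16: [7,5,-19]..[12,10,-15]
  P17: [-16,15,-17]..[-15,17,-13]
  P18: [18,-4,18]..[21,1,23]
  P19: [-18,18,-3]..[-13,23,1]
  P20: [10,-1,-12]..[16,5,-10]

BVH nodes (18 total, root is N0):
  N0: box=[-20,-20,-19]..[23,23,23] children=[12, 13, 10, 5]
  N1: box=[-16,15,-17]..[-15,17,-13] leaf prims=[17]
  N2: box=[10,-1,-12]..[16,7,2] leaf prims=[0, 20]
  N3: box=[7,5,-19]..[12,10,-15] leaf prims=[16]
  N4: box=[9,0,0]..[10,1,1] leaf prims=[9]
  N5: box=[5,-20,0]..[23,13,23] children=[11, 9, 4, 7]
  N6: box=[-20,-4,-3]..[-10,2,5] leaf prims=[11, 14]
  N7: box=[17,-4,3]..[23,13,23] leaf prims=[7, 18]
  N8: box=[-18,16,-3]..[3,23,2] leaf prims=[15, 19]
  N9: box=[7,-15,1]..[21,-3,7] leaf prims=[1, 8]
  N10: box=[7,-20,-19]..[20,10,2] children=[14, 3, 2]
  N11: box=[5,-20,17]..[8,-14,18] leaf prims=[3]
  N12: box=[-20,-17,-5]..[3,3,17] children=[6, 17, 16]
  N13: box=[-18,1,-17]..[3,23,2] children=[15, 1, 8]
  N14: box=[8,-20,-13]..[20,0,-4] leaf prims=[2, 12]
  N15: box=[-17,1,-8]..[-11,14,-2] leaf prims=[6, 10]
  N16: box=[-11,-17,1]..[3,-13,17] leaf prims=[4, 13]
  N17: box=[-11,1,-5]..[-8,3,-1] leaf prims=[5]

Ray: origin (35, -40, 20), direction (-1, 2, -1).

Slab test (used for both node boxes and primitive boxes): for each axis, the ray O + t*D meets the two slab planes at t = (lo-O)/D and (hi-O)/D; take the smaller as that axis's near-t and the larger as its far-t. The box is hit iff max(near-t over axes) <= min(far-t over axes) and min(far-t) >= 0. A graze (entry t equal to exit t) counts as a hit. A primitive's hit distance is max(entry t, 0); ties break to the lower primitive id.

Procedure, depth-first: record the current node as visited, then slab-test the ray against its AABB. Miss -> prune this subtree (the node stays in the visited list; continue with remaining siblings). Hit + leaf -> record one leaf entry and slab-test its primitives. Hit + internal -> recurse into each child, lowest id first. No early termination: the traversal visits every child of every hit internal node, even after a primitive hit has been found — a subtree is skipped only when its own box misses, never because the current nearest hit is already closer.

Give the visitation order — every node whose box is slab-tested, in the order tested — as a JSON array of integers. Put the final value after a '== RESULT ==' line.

Traverse from the root:
N0 x:[12,55] y:[10,63/2] z:[-3,39] -> hit [12,63/2], descend [5, 10, 12, 13]
  N5 x:[12,30] y:[10,53/2] z:[-3,20] -> hit [12,20], descend [4, 7, 9, 11]
    N4 x:[25,26] y:[20,41/2] z:[19,20] -> miss, prune
    N7 x:[12,18] y:[18,53/2] z:[-3,17] -> miss, prune
    N9 x:[14,28] y:[25/2,37/2] z:[13,19] -> hit [14,37/2] leaf, test {P1@t=14, P8(miss)}
    N11 x:[27,30] y:[10,13] z:[2,3] -> miss, prune
  N10 x:[15,28] y:[10,25] z:[18,39] -> hit [18,25], descend [2, 3, 14]
    N2 x:[19,25] y:[39/2,47/2] z:[18,32] -> hit [39/2,47/2] leaf, test {P0(miss), P20(miss)}
    N3 x:[23,28] y:[45/2,25] z:[35,39] -> miss, prune
    N14 x:[15,27] y:[10,20] z:[24,33] -> miss, prune
  N12 x:[32,55] y:[23/2,43/2] z:[3,25] -> miss, prune
  N13 x:[32,53] y:[41/2,63/2] z:[18,37] -> miss, prune

Summary -> nodes [0, 5, 4, 7, 9, 11, 10, 2, 3, 14, 12, 13]; box-tests=12; leaf-entries=2; first=P1

== RESULT ==
[0, 5, 4, 7, 9, 11, 10, 2, 3, 14, 12, 13]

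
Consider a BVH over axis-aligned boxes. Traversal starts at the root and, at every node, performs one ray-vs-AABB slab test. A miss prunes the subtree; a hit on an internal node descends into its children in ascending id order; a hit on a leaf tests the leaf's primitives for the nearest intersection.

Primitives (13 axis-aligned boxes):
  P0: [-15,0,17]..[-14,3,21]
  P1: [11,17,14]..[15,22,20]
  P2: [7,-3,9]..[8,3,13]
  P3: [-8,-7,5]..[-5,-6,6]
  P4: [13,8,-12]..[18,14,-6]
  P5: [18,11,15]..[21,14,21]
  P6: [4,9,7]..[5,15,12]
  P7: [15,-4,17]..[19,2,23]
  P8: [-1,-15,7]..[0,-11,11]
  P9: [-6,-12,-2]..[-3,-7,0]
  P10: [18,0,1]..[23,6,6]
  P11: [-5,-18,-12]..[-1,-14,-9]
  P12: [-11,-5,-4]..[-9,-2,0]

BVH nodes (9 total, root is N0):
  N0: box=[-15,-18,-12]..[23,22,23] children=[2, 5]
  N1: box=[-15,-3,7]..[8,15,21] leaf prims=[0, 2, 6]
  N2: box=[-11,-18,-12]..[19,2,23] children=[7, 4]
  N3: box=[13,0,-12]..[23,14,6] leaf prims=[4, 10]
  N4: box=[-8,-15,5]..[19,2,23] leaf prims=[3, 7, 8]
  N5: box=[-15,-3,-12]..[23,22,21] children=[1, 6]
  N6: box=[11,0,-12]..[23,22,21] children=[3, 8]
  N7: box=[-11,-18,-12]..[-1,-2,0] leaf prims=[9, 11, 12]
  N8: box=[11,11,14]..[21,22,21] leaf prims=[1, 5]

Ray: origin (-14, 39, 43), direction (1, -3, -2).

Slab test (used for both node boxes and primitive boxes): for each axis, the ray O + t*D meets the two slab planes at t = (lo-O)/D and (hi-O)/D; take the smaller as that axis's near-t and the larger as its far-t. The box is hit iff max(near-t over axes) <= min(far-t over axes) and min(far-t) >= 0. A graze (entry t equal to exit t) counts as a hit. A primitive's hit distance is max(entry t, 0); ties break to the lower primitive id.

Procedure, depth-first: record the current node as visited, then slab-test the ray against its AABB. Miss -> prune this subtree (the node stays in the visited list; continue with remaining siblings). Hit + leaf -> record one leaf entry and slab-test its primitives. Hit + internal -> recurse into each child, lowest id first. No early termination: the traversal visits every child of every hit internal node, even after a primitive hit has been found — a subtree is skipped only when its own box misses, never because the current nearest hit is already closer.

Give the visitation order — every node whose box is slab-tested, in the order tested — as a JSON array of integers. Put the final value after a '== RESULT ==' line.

Trace the traversal:
N0 x:[-1,37] y:[17/3,19] z:[10,55/2] -> hit [10,19], descend [2, 5]
  N2 x:[3,33] y:[37/3,19] z:[10,55/2] -> hit [37/3,19], descend [4, 7]
    N4 x:[6,33] y:[37/3,18] z:[10,19] -> hit [37/3,18] leaf, test {P3(miss), P7(miss), P8(miss)}
    N7 x:[3,13] y:[41/3,19] z:[43/2,55/2] -> miss, prune
  N5 x:[-1,37] y:[17/3,14] z:[11,55/2] -> hit [11,14], descend [1, 6]
    N1 x:[-1,22] y:[8,14] z:[11,18] -> hit [11,14] leaf, test {P0(miss), P2(miss), P6(miss)}
    N6 x:[25,37] y:[17/3,13] z:[11,55/2] -> miss, prune

Visited [0, 2, 4, 7, 5, 1, 6]. Tests: 7 box, 2 leaf. Nearest: miss.

== RESULT ==
[0, 2, 4, 7, 5, 1, 6]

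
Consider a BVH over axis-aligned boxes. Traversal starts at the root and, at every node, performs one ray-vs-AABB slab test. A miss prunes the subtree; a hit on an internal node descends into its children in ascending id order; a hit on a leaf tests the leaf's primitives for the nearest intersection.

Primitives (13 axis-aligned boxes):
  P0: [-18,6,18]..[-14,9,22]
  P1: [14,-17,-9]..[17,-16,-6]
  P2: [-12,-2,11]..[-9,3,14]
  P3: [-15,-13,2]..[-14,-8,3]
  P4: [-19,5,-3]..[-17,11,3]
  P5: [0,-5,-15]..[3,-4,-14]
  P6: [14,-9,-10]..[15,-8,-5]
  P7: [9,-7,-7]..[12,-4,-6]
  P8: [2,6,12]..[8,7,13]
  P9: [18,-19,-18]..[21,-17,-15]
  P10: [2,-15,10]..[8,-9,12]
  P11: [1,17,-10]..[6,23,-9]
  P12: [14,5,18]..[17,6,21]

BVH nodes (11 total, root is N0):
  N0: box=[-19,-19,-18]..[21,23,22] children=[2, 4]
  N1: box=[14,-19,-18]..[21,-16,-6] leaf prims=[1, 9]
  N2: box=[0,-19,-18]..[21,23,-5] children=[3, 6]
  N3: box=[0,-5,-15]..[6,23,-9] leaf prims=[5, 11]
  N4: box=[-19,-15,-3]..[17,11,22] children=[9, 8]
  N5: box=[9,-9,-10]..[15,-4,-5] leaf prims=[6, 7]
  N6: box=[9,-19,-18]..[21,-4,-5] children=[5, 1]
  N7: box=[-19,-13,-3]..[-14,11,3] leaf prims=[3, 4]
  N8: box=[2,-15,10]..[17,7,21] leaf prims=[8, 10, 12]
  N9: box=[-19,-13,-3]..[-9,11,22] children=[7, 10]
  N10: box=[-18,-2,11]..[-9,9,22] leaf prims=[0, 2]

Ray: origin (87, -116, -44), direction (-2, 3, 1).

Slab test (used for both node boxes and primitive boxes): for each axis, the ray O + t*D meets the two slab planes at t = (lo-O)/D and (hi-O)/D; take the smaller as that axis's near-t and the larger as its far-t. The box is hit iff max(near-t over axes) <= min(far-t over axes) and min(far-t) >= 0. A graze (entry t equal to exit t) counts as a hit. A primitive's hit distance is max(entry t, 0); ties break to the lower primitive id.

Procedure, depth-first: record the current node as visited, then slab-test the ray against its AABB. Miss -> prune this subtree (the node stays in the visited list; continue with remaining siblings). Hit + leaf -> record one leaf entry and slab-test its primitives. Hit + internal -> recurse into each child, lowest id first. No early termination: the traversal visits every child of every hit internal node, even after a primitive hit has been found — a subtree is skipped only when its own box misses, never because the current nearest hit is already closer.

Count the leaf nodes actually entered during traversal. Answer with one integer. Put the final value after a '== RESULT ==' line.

Walk:
N0 x:[33,53] y:[97/3,139/3] z:[26,66] -> hit [33,139/3], descend [2, 4]
  N2 x:[33,87/2] y:[97/3,139/3] z:[26,39] -> hit [33,39], descend [3, 6]
    N3 x:[81/2,87/2] y:[37,139/3] z:[29,35] -> miss, prune
    N6 x:[33,39] y:[97/3,112/3] z:[26,39] -> hit [33,112/3], descend [1, 5]
      N1 x:[33,73/2] y:[97/3,100/3] z:[26,38] -> hit [33,100/3] leaf, test {P1(miss), P9(miss)}
      N5 x:[36,39] y:[107/3,112/3] z:[34,39] -> hit [36,112/3] leaf, test {P6@t=36, P7(miss)}
  N4 x:[35,53] y:[101/3,127/3] z:[41,66] -> hit [41,127/3], descend [8, 9]
    N8 x:[35,85/2] y:[101/3,41] z:[54,65] -> miss, prune
    N9 x:[48,53] y:[103/3,127/3] z:[41,66] -> miss, prune

Summary -> nodes [0, 2, 3, 6, 1, 5, 4, 8, 9]; box-tests=9; leaf-entries=2; first=P6

== RESULT ==
2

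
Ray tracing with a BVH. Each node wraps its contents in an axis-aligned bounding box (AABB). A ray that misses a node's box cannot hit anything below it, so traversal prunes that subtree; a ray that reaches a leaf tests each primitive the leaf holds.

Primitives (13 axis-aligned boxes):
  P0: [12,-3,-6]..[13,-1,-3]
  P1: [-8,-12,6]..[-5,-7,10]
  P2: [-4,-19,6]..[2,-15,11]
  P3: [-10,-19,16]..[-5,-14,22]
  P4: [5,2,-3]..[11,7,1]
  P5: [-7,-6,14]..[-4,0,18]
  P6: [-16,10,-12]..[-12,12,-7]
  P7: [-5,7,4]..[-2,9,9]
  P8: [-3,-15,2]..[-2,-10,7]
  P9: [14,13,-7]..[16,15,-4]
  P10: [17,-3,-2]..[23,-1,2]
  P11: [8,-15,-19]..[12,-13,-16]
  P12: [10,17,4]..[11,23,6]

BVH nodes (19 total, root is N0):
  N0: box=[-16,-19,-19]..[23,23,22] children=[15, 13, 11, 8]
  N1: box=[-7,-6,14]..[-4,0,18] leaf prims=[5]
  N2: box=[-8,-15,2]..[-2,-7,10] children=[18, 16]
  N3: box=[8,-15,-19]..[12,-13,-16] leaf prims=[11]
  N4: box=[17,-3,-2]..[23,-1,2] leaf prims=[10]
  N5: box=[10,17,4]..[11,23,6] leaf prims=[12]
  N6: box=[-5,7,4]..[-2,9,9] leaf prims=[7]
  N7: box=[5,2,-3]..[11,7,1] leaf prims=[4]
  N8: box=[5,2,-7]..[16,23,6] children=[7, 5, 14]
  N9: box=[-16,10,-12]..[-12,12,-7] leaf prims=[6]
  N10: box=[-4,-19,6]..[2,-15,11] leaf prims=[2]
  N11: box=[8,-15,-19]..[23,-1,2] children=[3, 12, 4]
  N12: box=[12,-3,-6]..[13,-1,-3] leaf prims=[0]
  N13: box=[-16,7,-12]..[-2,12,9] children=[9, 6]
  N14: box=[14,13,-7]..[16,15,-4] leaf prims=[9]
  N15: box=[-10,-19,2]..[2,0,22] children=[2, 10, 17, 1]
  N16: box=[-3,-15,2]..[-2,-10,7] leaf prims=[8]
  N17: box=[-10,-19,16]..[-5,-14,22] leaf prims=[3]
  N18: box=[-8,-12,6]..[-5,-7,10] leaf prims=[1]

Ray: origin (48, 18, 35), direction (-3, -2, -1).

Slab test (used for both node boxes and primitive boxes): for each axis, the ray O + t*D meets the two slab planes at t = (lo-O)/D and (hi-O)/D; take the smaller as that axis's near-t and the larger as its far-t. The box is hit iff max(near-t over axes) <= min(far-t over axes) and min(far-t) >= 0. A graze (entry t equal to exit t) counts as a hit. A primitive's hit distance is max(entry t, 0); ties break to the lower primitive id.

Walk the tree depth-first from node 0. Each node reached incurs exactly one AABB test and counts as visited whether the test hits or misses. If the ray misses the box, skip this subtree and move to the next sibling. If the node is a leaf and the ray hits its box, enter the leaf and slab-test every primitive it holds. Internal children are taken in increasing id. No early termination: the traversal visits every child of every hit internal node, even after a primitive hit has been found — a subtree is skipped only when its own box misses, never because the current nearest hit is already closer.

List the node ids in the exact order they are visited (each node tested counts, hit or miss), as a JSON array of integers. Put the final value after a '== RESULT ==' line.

Trace the traversal:
N0 x:[25/3,64/3] y:[-5/2,37/2] z:[13,54] -> hit [13,37/2], descend [8, 11, 13, 15]
  N8 x:[32/3,43/3] y:[-5/2,8] z:[29,42] -> miss, prune
  N11 x:[25/3,40/3] y:[19/2,33/2] z:[33,54] -> miss, prune
  N13 x:[50/3,64/3] y:[3,11/2] z:[26,47] -> miss, prune
  N15 x:[46/3,58/3] y:[9,37/2] z:[13,33] -> hit [46/3,37/2], descend [1, 2, 10, 17]
    N1 x:[52/3,55/3] y:[9,12] z:[17,21] -> miss, prune
    N2 x:[50/3,56/3] y:[25/2,33/2] z:[25,33] -> miss, prune
    N10 x:[46/3,52/3] y:[33/2,37/2] z:[24,29] -> miss, prune
    N17 x:[53/3,58/3] y:[16,37/2] z:[13,19] -> hit [53/3,37/2] leaf, test {P3@t=53/3}

9 AABB tests over nodes [0, 8, 11, 13, 15, 1, 2, 10, 17]; 1 leaf entered; closest P3.

== RESULT ==
[0, 8, 11, 13, 15, 1, 2, 10, 17]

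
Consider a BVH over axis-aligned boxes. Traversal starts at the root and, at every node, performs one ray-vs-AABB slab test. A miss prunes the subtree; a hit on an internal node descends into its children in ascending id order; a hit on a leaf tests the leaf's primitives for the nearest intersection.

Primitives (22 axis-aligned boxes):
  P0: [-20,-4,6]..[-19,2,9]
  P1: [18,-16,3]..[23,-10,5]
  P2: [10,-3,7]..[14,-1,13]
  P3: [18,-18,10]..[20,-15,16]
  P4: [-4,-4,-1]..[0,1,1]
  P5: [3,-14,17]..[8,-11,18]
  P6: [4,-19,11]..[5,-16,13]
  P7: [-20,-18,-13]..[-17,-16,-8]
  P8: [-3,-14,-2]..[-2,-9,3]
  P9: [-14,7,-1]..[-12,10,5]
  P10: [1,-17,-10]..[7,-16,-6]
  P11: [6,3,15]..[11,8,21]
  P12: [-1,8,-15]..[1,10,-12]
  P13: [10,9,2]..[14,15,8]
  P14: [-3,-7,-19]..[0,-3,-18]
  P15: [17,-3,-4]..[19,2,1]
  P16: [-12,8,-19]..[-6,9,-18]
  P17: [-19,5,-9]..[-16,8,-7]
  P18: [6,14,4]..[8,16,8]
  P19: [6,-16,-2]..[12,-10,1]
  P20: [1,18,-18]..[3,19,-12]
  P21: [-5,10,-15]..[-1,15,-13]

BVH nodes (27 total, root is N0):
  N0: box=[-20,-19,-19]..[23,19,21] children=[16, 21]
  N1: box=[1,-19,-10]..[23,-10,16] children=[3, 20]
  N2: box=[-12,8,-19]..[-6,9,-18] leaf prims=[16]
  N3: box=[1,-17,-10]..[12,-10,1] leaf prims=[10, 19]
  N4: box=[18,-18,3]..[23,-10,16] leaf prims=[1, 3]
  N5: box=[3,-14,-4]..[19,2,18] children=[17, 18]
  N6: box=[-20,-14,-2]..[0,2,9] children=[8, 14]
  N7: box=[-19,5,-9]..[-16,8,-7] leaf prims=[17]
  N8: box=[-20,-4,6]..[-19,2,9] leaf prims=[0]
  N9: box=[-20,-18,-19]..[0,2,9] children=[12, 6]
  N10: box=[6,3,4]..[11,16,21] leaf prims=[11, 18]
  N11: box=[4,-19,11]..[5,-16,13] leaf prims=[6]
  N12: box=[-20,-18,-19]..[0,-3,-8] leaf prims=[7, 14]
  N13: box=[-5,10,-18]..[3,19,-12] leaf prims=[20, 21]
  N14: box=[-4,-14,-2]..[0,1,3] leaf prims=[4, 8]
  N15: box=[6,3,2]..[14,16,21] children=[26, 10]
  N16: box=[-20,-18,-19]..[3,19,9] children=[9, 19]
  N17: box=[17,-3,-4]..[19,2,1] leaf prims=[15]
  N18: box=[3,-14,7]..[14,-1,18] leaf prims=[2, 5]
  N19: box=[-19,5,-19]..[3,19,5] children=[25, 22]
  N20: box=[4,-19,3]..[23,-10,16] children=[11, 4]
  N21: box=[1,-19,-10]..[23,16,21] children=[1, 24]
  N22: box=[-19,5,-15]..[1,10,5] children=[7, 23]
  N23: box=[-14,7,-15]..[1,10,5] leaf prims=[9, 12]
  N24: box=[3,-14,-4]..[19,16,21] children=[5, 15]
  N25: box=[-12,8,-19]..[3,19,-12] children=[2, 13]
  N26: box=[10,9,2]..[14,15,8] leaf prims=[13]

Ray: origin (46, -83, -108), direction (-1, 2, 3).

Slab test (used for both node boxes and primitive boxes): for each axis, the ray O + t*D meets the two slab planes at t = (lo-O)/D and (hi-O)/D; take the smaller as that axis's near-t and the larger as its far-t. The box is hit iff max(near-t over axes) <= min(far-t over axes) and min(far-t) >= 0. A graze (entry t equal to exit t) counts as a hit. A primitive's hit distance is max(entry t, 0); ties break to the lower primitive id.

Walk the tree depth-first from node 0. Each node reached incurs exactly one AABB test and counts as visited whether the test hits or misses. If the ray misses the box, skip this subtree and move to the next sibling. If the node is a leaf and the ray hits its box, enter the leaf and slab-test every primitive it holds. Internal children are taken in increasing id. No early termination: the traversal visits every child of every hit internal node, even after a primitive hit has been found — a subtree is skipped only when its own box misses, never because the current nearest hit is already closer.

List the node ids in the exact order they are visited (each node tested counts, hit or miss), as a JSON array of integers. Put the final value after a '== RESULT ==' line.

Walk:
N0 x:[23,66] y:[32,51] z:[89/3,43] -> hit [32,43], descend [16, 21]
  N16 x:[43,66] y:[65/2,51] z:[89/3,39] -> miss, prune
  N21 x:[23,45] y:[32,99/2] z:[98/3,43] -> hit [98/3,43], descend [1, 24]
    N1 x:[23,45] y:[32,73/2] z:[98/3,124/3] -> hit [98/3,73/2], descend [3, 20]
      N3 x:[34,45] y:[33,73/2] z:[98/3,109/3] -> hit [34,109/3] leaf, test {P10(miss), P19@t=106/3}
      N20 x:[23,42] y:[32,73/2] z:[37,124/3] -> miss, prune
    N24 x:[27,43] y:[69/2,99/2] z:[104/3,43] -> hit [104/3,43], descend [5, 15]
      N5 x:[27,43] y:[69/2,85/2] z:[104/3,42] -> hit [104/3,42], descend [17, 18]
        N17 x:[27,29] y:[40,85/2] z:[104/3,109/3] -> miss, prune
        N18 x:[32,43] y:[69/2,41] z:[115/3,42] -> hit [115/3,41] leaf, test {P2(miss), P5(miss)}
      N15 x:[32,40] y:[43,99/2] z:[110/3,43] -> miss, prune

11 AABB tests over nodes [0, 16, 21, 1, 3, 20, 24, 5, 17, 18, 15]; 2 leaves entered; closest P19.

== RESULT ==
[0, 16, 21, 1, 3, 20, 24, 5, 17, 18, 15]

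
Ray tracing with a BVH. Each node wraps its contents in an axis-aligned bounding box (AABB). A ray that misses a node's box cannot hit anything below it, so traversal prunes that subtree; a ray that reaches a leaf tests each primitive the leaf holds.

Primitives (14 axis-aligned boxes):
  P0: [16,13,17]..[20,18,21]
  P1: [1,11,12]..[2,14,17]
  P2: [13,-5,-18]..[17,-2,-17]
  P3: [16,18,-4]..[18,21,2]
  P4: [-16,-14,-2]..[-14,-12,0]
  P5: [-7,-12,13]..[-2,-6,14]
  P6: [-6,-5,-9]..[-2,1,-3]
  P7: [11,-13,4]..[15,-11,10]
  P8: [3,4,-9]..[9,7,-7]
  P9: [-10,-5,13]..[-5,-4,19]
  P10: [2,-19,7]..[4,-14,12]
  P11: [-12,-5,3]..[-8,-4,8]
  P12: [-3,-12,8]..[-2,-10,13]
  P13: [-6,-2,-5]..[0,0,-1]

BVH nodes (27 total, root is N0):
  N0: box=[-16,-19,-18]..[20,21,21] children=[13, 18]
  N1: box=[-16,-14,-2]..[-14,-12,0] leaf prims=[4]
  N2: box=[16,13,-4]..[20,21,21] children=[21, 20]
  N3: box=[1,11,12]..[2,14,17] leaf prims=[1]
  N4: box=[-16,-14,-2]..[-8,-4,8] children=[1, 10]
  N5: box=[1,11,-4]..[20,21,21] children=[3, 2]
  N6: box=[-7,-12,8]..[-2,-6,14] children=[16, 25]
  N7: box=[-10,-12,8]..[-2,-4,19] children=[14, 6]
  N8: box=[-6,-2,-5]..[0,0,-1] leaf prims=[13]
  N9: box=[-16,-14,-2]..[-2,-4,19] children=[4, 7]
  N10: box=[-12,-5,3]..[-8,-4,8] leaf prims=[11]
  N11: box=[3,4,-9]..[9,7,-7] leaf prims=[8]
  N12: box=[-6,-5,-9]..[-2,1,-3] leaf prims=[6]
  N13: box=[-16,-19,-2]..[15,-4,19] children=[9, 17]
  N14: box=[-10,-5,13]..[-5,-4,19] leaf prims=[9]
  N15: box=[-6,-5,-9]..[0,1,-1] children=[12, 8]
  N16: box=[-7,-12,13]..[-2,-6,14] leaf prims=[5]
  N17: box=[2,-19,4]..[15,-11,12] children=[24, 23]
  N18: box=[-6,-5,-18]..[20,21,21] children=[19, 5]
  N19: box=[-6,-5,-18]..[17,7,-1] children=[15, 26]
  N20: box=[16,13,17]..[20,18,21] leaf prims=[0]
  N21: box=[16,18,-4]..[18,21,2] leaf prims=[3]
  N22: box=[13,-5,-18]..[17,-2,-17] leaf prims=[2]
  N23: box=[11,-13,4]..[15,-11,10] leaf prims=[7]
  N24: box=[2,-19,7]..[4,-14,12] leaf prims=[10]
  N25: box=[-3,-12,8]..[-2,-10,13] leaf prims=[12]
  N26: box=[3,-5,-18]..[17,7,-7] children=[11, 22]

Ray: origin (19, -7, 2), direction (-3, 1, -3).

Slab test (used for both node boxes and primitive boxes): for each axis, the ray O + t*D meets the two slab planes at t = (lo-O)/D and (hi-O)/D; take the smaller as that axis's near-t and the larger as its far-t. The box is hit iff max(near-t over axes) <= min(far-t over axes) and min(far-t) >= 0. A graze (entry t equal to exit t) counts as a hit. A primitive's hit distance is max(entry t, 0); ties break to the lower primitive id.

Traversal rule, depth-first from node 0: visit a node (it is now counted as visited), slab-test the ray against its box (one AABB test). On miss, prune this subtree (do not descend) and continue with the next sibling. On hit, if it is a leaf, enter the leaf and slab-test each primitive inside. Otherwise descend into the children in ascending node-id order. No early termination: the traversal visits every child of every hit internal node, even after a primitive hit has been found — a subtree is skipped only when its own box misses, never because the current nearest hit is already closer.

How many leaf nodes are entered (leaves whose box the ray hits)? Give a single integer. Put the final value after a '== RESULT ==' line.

Walk:
N0 x:[-1/3,35/3] y:[-12,28] z:[-19/3,20/3] -> hit [-1/3,20/3], descend [13, 18]
  N13 x:[4/3,35/3] y:[-12,3] z:[-17/3,4/3] -> hit [4/3,4/3], descend [9, 17]
    N9 x:[7,35/3] y:[-7,3] z:[-17/3,4/3] -> miss, prune
    N17 x:[4/3,17/3] y:[-12,-4] z:[-10/3,-2/3] -> miss, prune
  N18 x:[-1/3,25/3] y:[2,28] z:[-19/3,20/3] -> hit [2,20/3], descend [5, 19]
    N5 x:[-1/3,6] y:[18,28] z:[-19/3,2] -> miss, prune
    N19 x:[2/3,25/3] y:[2,14] z:[1,20/3] -> hit [2,20/3], descend [15, 26]
      N15 x:[19/3,25/3] y:[2,8] z:[1,11/3] -> miss, prune
      N26 x:[2/3,16/3] y:[2,14] z:[3,20/3] -> hit [3,16/3], descend [11, 22]
        N11 x:[10/3,16/3] y:[11,14] z:[3,11/3] -> miss, prune
        N22 x:[2/3,2] y:[2,5] z:[19/3,20/3] -> miss, prune

Summary -> nodes [0, 13, 9, 17, 18, 5, 19, 15, 26, 11, 22]; box-tests=11; leaf-entries=0; first=miss

== RESULT ==
0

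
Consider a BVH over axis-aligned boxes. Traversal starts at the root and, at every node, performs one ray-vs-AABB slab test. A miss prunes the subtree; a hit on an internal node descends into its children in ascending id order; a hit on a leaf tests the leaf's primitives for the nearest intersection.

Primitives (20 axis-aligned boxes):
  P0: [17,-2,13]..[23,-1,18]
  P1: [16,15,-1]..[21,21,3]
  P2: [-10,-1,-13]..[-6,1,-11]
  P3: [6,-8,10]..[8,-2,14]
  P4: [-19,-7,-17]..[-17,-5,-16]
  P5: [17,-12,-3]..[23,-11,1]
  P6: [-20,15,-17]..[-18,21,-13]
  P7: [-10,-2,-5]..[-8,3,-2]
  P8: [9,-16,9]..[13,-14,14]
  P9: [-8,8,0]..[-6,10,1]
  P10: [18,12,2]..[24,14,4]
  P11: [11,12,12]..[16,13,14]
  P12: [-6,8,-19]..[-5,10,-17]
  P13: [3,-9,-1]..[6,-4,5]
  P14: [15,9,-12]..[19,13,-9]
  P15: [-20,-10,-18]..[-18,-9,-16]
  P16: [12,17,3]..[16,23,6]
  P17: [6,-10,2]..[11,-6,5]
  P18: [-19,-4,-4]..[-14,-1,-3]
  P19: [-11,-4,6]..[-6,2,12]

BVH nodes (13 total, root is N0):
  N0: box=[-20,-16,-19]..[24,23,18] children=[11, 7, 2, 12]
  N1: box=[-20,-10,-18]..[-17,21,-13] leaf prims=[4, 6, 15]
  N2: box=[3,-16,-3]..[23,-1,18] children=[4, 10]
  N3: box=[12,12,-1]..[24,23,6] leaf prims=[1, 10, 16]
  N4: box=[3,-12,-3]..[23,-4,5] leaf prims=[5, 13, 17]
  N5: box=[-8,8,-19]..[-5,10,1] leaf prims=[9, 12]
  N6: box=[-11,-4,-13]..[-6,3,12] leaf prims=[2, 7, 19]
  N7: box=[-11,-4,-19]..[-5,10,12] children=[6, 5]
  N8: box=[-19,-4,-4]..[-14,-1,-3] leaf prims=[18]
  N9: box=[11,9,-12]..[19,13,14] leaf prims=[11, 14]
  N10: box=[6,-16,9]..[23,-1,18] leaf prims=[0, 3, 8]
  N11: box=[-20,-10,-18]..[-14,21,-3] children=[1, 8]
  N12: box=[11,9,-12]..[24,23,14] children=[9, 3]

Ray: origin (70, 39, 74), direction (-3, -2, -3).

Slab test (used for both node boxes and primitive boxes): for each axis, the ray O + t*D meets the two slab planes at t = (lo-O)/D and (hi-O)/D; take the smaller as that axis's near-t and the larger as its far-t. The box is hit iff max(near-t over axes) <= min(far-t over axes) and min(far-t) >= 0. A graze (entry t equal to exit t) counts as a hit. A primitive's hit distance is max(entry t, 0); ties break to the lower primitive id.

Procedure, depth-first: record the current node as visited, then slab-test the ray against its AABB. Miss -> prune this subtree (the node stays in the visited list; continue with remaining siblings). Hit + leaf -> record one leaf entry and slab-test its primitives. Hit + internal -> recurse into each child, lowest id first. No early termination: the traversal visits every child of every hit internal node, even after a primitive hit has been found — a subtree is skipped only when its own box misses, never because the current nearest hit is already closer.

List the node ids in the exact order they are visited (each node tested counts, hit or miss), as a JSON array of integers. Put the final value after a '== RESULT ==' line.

Trace the traversal:
N0 x:[46/3,30] y:[8,55/2] z:[56/3,31] -> hit [56/3,55/2], descend [2, 7, 11, 12]
  N2 x:[47/3,67/3] y:[20,55/2] z:[56/3,77/3] -> hit [20,67/3], descend [4, 10]
    N4 x:[47/3,67/3] y:[43/2,51/2] z:[23,77/3] -> miss, prune
    N10 x:[47/3,64/3] y:[20,55/2] z:[56/3,65/3] -> hit [20,64/3] leaf, test {P0(miss), P3@t=62/3, P8(miss)}
  N7 x:[25,27] y:[29/2,43/2] z:[62/3,31] -> miss, prune
  N11 x:[28,30] y:[9,49/2] z:[77/3,92/3] -> miss, prune
  N12 x:[46/3,59/3] y:[8,15] z:[20,86/3] -> miss, prune

Visited [0, 2, 4, 10, 7, 11, 12]. Tests: 7 box, 1 leaf. Nearest: P3.

== RESULT ==
[0, 2, 4, 10, 7, 11, 12]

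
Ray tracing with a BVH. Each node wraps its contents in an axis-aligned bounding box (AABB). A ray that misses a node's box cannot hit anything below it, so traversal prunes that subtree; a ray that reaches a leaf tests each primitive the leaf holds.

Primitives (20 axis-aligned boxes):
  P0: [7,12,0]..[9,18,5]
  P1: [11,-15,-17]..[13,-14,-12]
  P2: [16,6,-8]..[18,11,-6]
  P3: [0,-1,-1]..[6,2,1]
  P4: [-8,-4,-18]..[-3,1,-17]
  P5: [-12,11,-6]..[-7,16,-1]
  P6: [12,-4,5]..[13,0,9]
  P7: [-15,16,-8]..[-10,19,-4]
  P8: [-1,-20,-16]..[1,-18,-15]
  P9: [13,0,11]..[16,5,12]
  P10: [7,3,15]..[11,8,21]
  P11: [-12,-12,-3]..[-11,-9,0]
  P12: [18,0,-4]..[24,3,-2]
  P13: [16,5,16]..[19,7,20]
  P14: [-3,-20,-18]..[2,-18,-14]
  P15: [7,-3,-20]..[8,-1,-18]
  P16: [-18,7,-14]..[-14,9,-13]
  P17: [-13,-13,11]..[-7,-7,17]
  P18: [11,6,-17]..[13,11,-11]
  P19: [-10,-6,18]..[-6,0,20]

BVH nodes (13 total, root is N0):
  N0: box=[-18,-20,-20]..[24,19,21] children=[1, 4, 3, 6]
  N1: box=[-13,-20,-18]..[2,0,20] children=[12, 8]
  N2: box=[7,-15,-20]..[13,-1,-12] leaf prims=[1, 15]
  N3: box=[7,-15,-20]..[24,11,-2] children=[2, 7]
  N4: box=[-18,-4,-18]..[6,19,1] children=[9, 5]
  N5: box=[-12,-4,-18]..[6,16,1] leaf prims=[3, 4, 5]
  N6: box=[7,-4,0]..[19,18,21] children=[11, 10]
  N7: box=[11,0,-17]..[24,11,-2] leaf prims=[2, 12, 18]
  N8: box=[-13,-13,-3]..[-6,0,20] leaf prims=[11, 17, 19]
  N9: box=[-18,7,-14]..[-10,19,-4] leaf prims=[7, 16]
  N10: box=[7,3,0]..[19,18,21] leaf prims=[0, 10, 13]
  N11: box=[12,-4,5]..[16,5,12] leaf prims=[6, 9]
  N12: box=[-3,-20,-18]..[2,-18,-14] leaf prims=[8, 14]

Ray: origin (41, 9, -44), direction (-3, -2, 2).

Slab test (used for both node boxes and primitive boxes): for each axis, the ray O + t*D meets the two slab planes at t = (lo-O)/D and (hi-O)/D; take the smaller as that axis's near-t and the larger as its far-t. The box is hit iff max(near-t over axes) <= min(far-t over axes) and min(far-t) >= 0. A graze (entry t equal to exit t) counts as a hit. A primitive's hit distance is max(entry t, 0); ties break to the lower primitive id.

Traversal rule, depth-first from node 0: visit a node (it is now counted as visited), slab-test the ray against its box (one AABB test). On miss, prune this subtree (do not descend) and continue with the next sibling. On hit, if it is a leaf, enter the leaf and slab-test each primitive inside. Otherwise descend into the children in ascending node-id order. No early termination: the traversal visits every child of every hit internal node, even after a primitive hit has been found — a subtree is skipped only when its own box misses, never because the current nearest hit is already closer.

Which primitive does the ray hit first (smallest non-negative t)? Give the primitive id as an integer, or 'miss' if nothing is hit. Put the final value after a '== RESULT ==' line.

Walk:
N0 x:[17/3,59/3] y:[-5,29/2] z:[12,65/2] -> hit [12,29/2], descend [1, 3, 4, 6]
  N1 x:[13,18] y:[9/2,29/2] z:[13,32] -> hit [13,29/2], descend [8, 12]
    N8 x:[47/3,18] y:[9/2,11] z:[41/2,32] -> miss, prune
    N12 x:[13,44/3] y:[27/2,29/2] z:[13,15] -> hit [27/2,29/2] leaf, test {P8@t=14, P14@t=27/2}
  N3 x:[17/3,34/3] y:[-1,12] z:[12,21] -> miss, prune
  N4 x:[35/3,59/3] y:[-5,13/2] z:[13,45/2] -> miss, prune
  N6 x:[22/3,34/3] y:[-9/2,13/2] z:[22,65/2] -> miss, prune

7 AABB tests over nodes [0, 1, 8, 12, 3, 4, 6]; 1 leaf entered; closest P14.

== RESULT ==
14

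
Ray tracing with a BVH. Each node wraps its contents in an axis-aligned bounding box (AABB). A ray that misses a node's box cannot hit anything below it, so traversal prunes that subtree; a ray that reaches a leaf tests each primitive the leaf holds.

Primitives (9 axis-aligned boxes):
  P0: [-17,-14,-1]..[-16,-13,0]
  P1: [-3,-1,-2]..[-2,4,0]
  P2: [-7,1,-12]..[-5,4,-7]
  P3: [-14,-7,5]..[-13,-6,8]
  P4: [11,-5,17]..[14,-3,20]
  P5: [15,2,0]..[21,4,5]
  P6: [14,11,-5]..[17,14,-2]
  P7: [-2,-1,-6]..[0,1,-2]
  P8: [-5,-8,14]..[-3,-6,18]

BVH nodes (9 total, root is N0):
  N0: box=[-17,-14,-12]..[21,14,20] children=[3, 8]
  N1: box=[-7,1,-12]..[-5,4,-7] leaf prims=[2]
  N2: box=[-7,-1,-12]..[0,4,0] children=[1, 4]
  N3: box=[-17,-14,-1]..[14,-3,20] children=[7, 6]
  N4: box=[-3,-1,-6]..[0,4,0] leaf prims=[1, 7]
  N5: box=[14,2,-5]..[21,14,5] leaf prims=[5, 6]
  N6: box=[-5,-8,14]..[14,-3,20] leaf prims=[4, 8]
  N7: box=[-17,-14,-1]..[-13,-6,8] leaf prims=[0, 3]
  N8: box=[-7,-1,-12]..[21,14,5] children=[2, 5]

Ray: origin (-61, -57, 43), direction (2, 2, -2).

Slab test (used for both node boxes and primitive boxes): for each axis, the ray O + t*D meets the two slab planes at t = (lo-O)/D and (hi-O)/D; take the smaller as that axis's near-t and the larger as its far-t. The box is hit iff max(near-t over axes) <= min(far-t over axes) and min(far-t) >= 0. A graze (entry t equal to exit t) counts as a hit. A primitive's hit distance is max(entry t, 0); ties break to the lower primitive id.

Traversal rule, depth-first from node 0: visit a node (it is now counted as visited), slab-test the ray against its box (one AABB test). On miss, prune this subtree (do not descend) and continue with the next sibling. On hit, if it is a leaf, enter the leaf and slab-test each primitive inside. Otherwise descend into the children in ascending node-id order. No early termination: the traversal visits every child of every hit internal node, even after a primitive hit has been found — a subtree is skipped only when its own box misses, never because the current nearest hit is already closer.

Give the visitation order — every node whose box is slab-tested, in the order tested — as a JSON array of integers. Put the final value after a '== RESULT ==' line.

Walk:
N0 x:[22,41] y:[43/2,71/2] z:[23/2,55/2] -> hit [22,55/2], descend [3, 8]
  N3 x:[22,75/2] y:[43/2,27] z:[23/2,22] -> hit [22,22], descend [6, 7]
    N6 x:[28,75/2] y:[49/2,27] z:[23/2,29/2] -> miss, prune
    N7 x:[22,24] y:[43/2,51/2] z:[35/2,22] -> hit [22,22] leaf, test {P0@t=22, P3(miss)}
  N8 x:[27,41] y:[28,71/2] z:[19,55/2] -> miss, prune

Visited [0, 3, 6, 7, 8]. Tests: 5 box, 1 leaf. Nearest: P0.

== RESULT ==
[0, 3, 6, 7, 8]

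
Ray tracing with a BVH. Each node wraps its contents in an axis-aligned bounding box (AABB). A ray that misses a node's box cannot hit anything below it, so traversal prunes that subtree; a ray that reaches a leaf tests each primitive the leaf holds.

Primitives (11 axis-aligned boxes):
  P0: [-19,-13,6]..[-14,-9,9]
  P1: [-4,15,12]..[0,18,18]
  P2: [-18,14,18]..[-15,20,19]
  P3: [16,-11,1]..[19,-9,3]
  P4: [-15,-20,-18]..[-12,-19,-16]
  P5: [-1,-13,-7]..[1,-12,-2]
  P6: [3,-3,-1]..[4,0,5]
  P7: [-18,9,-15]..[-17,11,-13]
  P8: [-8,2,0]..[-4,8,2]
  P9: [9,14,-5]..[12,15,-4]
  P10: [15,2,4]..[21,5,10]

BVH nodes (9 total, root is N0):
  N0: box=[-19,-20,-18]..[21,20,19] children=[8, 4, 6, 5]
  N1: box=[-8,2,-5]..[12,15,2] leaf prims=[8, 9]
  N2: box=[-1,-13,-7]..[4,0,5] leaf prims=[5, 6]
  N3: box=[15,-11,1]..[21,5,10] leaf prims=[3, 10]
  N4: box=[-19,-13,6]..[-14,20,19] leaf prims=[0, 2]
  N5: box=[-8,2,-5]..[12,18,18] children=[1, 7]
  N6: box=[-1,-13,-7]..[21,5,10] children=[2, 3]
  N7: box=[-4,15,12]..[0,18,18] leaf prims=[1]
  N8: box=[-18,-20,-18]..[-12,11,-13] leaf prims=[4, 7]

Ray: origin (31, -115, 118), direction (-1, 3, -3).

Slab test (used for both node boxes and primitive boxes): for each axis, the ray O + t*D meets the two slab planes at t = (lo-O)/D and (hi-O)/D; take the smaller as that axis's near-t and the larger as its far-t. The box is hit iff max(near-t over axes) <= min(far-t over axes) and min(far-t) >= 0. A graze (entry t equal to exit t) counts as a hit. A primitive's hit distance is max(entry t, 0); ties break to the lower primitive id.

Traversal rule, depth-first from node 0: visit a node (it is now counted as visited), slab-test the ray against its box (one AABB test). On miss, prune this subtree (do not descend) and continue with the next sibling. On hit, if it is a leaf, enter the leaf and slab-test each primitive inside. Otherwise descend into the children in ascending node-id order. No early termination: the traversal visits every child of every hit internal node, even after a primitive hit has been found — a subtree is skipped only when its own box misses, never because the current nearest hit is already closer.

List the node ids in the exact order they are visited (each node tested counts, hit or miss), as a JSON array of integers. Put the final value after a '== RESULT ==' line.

Walk:
N0 x:[10,50] y:[95/3,45] z:[33,136/3] -> hit [33,45], descend [4, 5, 6, 8]
  N4 x:[45,50] y:[34,45] z:[33,112/3] -> miss, prune
  N5 x:[19,39] y:[39,133/3] z:[100/3,41] -> hit [39,39], descend [1, 7]
    N1 x:[19,39] y:[39,130/3] z:[116/3,41] -> hit [39,39] leaf, test {P8@t=39, P9(miss)}
    N7 x:[31,35] y:[130/3,133/3] z:[100/3,106/3] -> miss, prune
  N6 x:[10,32] y:[34,40] z:[36,125/3] -> miss, prune
  N8 x:[43,49] y:[95/3,42] z:[131/3,136/3] -> miss, prune

7 AABB tests over nodes [0, 4, 5, 1, 7, 6, 8]; 1 leaf entered; closest P8.

== RESULT ==
[0, 4, 5, 1, 7, 6, 8]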